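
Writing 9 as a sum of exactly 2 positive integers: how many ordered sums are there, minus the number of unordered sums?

4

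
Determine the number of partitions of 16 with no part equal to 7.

201

Counting exhaustively, 201 partitions satisfy the conditions.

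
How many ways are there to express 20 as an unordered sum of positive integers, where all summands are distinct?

64

There are too many to list fully; the first 12 (by largest part) are:
20
19+1
18+2
17+3
17+2+1
16+4
16+3+1
15+5
15+4+1
15+3+2
14+6
14+5+1
…and 52 more, for 64 total.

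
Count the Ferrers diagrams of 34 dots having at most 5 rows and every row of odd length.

There are too many to list fully; the first 12 (by largest part) are:
33 + 1
31 + 3
31 + 1 + 1 + 1
29 + 5
29 + 3 + 1 + 1
27 + 7
27 + 5 + 1 + 1
27 + 3 + 3 + 1
25 + 9
25 + 7 + 1 + 1
25 + 5 + 3 + 1
25 + 3 + 3 + 3
…and 51 more, for 63 total.

63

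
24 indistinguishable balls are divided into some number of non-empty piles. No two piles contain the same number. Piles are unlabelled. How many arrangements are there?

Systematic enumeration (by largest part, then next-largest, …) yields 122.

122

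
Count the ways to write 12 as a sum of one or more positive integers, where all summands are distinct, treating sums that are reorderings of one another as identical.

15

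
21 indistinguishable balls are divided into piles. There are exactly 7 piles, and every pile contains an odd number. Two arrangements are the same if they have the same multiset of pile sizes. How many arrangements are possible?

15

Listing the qualifying partitions of 21:
15 + 1 + 1 + 1 + 1 + 1 + 1
13 + 3 + 1 + 1 + 1 + 1 + 1
11 + 5 + 1 + 1 + 1 + 1 + 1
11 + 3 + 3 + 1 + 1 + 1 + 1
9 + 7 + 1 + 1 + 1 + 1 + 1
9 + 5 + 3 + 1 + 1 + 1 + 1
9 + 3 + 3 + 3 + 1 + 1 + 1
7 + 7 + 3 + 1 + 1 + 1 + 1
7 + 5 + 5 + 1 + 1 + 1 + 1
7 + 5 + 3 + 3 + 1 + 1 + 1
7 + 3 + 3 + 3 + 3 + 1 + 1
5 + 5 + 5 + 3 + 1 + 1 + 1
5 + 5 + 3 + 3 + 3 + 1 + 1
5 + 3 + 3 + 3 + 3 + 3 + 1
3 + 3 + 3 + 3 + 3 + 3 + 3
Counting gives 15.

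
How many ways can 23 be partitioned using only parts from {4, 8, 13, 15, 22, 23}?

The partitions of 23 that satisfy the conditions:
23
15, 8
15, 4, 4
That's 3 in total.

3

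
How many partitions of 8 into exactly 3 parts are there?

5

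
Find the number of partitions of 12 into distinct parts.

Enumerating:
12
11+1
10+2
9+3
9+2+1
8+4
8+3+1
7+5
7+4+1
7+3+2
6+5+1
6+4+2
6+3+2+1
5+4+3
5+4+2+1

15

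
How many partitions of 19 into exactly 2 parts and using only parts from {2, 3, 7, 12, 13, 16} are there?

2

The partitions of 19 that satisfy the conditions:
16+3
12+7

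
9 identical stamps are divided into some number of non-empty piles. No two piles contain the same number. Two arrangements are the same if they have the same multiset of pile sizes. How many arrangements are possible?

Enumerating:
9
8 + 1
7 + 2
6 + 3
6 + 2 + 1
5 + 4
5 + 3 + 1
4 + 3 + 2

8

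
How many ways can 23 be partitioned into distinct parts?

104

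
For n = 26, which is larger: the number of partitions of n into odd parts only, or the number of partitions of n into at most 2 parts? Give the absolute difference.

151

Partitions of 26 into odd parts only: 165.
Partitions of 26 into at most 2 parts: 14.
|165 − 14| = 151.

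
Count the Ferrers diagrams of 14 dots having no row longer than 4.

47

There are too many to list fully; the first 12 (by largest part) are:
2,4,4,4
1,1,4,4,4
3,3,4,4
1,2,3,4,4
1,1,1,3,4,4
2,2,2,4,4
1,1,2,2,4,4
1,1,1,1,2,4,4
1,1,1,1,1,1,4,4
1,3,3,3,4
2,2,3,3,4
1,1,2,3,3,4
…and 35 more, for 47 total.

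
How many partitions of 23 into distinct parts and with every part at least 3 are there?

32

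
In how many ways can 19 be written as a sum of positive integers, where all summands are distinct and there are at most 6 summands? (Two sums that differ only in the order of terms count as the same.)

54

There are too many to list fully; the first 12 (by largest part) are:
19
18,1
17,2
16,3
16,2,1
15,4
15,3,1
14,5
14,4,1
14,3,2
13,6
13,5,1
…and 42 more, for 54 total.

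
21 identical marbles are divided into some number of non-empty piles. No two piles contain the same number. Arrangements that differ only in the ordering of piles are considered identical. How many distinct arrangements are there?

76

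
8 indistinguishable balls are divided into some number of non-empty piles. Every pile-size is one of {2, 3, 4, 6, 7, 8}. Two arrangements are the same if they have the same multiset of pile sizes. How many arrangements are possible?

The partitions of 8 that satisfy the conditions:
8
6+2
4+4
4+2+2
3+3+2
2+2+2+2

6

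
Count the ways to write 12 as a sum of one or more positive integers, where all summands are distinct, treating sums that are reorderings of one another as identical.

Enumerating:
12
11 + 1
10 + 2
9 + 3
9 + 2 + 1
8 + 4
8 + 3 + 1
7 + 5
7 + 4 + 1
7 + 3 + 2
6 + 5 + 1
6 + 4 + 2
6 + 3 + 2 + 1
5 + 4 + 3
5 + 4 + 2 + 1

15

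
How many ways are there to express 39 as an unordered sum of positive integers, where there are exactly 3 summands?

Systematic enumeration (by largest part, then next-largest, …) yields 127.

127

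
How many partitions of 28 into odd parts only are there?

There are 222 such partitions.

222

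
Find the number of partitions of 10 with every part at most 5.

30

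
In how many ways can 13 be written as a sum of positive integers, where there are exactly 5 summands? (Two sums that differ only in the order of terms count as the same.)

They are:
9, 1, 1, 1, 1
8, 2, 1, 1, 1
7, 3, 1, 1, 1
7, 2, 2, 1, 1
6, 4, 1, 1, 1
6, 3, 2, 1, 1
6, 2, 2, 2, 1
5, 5, 1, 1, 1
5, 4, 2, 1, 1
5, 3, 3, 1, 1
5, 3, 2, 2, 1
5, 2, 2, 2, 2
4, 4, 3, 1, 1
4, 4, 2, 2, 1
4, 3, 3, 2, 1
4, 3, 2, 2, 2
3, 3, 3, 3, 1
3, 3, 3, 2, 2

18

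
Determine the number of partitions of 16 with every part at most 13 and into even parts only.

20

Listing the qualifying partitions of 16:
12, 4
12, 2, 2
10, 6
10, 4, 2
10, 2, 2, 2
8, 8
8, 6, 2
8, 4, 4
8, 4, 2, 2
8, 2, 2, 2, 2
6, 6, 4
6, 6, 2, 2
6, 4, 4, 2
6, 4, 2, 2, 2
6, 2, 2, 2, 2, 2
4, 4, 4, 4
4, 4, 4, 2, 2
4, 4, 2, 2, 2, 2
4, 2, 2, 2, 2, 2, 2
2, 2, 2, 2, 2, 2, 2, 2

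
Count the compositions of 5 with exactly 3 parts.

6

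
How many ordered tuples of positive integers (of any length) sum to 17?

65536

The number of compositions of n is 2^(n−1); here 2^16 = 65536.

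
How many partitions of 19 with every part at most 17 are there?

Enumerating by decreasing first part gives 488 partitions in all.

488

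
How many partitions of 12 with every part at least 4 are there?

They are:
12
8 + 4
7 + 5
6 + 6
4 + 4 + 4

5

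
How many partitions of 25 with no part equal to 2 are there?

703

Counting exhaustively, 703 partitions satisfy the conditions.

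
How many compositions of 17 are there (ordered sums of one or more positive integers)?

65536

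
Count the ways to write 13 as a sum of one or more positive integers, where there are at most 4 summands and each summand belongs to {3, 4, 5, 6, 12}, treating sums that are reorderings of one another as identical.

4

The partitions of 13 that satisfy the conditions:
6 + 4 + 3
5 + 5 + 3
5 + 4 + 4
4 + 3 + 3 + 3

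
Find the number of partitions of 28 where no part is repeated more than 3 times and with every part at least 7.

They are:
28
7, 21
8, 20
9, 19
10, 18
11, 17
12, 16
13, 15
14, 14
7, 7, 14
7, 8, 13
7, 9, 12
8, 8, 12
7, 10, 11
8, 9, 11
8, 10, 10
9, 9, 10
That's 17 in total.

17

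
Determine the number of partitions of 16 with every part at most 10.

212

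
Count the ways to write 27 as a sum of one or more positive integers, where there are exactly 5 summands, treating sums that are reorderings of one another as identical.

Direct enumeration gives 255 partitions.

255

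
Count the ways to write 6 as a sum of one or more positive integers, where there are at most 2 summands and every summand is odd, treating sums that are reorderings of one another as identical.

2

Listing the qualifying partitions of 6:
5,1
3,3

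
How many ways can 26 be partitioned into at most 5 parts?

427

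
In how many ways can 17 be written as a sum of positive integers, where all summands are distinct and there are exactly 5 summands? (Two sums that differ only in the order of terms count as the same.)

They are:
7,4,3,2,1
6,5,3,2,1
That's 2 in total.

2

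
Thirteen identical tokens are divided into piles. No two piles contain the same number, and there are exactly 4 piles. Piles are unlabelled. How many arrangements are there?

3

They are:
7, 3, 2, 1
6, 4, 2, 1
5, 4, 3, 1
Counting gives 3.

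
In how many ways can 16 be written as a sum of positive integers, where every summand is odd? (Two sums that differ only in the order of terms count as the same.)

A partial list (first 12 by largest part):
15, 1
13, 3
13, 1, 1, 1
11, 5
11, 3, 1, 1
11, 1, 1, 1, 1, 1
9, 7
9, 5, 1, 1
9, 3, 3, 1
9, 3, 1, 1, 1, 1
9, 1, 1, 1, 1, 1, 1, 1
7, 7, 1, 1
…and 20 more, for 32 total.

32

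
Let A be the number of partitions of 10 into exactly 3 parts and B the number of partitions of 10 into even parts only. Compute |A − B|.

1

Partitions of 10 into exactly 3 parts: 8.
Partitions of 10 into even parts only: 7.
|8 − 7| = 1.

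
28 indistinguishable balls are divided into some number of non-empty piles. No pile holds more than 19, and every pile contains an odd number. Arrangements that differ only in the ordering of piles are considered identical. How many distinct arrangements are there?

Direct enumeration gives 211 partitions.

211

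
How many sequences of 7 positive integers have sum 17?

Equivalently, choose which 6 of the 16 gaps become plus signs: C(16,6) = 8008.

8008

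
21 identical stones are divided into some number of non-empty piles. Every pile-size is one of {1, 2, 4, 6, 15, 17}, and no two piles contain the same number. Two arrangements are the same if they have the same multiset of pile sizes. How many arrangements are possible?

Enumerating:
17,4
15,6
15,4,2
That's 3 in total.

3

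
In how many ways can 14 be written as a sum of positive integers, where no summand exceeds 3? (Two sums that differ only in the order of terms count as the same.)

24

Enumerating:
3,3,3,3,2
3,3,3,3,1,1
3,3,3,2,2,1
3,3,3,2,1,1,1
3,3,3,1,1,1,1,1
3,3,2,2,2,2
3,3,2,2,2,1,1
3,3,2,2,1,1,1,1
3,3,2,1,1,1,1,1,1
3,3,1,1,1,1,1,1,1,1
3,2,2,2,2,2,1
3,2,2,2,2,1,1,1
3,2,2,2,1,1,1,1,1
3,2,2,1,1,1,1,1,1,1
3,2,1,1,1,1,1,1,1,1,1
3,1,1,1,1,1,1,1,1,1,1,1
2,2,2,2,2,2,2
2,2,2,2,2,2,1,1
2,2,2,2,2,1,1,1,1
2,2,2,2,1,1,1,1,1,1
2,2,2,1,1,1,1,1,1,1,1
2,2,1,1,1,1,1,1,1,1,1,1
2,1,1,1,1,1,1,1,1,1,1,1,1
1,1,1,1,1,1,1,1,1,1,1,1,1,1
Counting gives 24.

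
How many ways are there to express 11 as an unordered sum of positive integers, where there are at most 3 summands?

Enumerating:
11
10 + 1
9 + 2
9 + 1 + 1
8 + 3
8 + 2 + 1
7 + 4
7 + 3 + 1
7 + 2 + 2
6 + 5
6 + 4 + 1
6 + 3 + 2
5 + 5 + 1
5 + 4 + 2
5 + 3 + 3
4 + 4 + 3
That's 16 in total.

16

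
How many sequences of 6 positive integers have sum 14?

1287

Place 5 bars in the 13 internal gaps of a row of 14 dots: C(13,5) = 1287.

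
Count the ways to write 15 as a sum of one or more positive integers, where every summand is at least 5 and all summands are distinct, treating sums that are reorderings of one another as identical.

4

Enumerating:
15
10 + 5
9 + 6
8 + 7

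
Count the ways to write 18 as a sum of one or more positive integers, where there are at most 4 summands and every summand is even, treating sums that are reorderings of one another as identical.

18

The partitions of 18 that satisfy the conditions:
18
16 + 2
14 + 4
14 + 2 + 2
12 + 6
12 + 4 + 2
12 + 2 + 2 + 2
10 + 8
10 + 6 + 2
10 + 4 + 4
10 + 4 + 2 + 2
8 + 8 + 2
8 + 6 + 4
8 + 6 + 2 + 2
8 + 4 + 4 + 2
6 + 6 + 6
6 + 6 + 4 + 2
6 + 4 + 4 + 4
That's 18 in total.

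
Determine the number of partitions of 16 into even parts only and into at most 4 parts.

Enumerating:
16
2 + 14
4 + 12
2 + 2 + 12
6 + 10
2 + 4 + 10
2 + 2 + 2 + 10
8 + 8
2 + 6 + 8
4 + 4 + 8
2 + 2 + 4 + 8
4 + 6 + 6
2 + 2 + 6 + 6
2 + 4 + 4 + 6
4 + 4 + 4 + 4

15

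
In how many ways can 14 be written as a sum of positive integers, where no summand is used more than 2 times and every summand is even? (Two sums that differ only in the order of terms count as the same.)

Listing the qualifying partitions of 14:
14
2, 12
4, 10
2, 2, 10
6, 8
2, 4, 8
2, 6, 6
4, 4, 6
2, 2, 4, 6
That's 9 in total.

9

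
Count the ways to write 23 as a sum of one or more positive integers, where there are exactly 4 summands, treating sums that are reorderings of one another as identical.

94

Direct enumeration gives 94 partitions.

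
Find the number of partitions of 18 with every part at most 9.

318

A full systematic count gives 318.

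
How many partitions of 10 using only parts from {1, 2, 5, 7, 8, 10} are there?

Listing the qualifying partitions of 10:
10
8 + 2
8 + 1 + 1
7 + 2 + 1
7 + 1 + 1 + 1
5 + 5
5 + 2 + 2 + 1
5 + 2 + 1 + 1 + 1
5 + 1 + 1 + 1 + 1 + 1
2 + 2 + 2 + 2 + 2
2 + 2 + 2 + 2 + 1 + 1
2 + 2 + 2 + 1 + 1 + 1 + 1
2 + 2 + 1 + 1 + 1 + 1 + 1 + 1
2 + 1 + 1 + 1 + 1 + 1 + 1 + 1 + 1
1 + 1 + 1 + 1 + 1 + 1 + 1 + 1 + 1 + 1
Counting gives 15.

15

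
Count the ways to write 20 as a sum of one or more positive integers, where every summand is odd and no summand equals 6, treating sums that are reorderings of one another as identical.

64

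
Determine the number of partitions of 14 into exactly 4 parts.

They are:
1,1,1,11
1,1,2,10
1,1,3,9
1,2,2,9
1,1,4,8
1,2,3,8
2,2,2,8
1,1,5,7
1,2,4,7
1,3,3,7
2,2,3,7
1,1,6,6
1,2,5,6
1,3,4,6
2,2,4,6
2,3,3,6
1,3,5,5
2,2,5,5
1,4,4,5
2,3,4,5
3,3,3,5
2,4,4,4
3,3,4,4

23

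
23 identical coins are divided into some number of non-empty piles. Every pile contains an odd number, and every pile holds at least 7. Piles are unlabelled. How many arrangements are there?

2

Enumerating:
23
9+7+7
That's 2 in total.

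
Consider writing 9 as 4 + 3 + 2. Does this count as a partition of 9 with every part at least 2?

The parts sum to 9, and the condition 'every summand is at least 2' holds.

Yes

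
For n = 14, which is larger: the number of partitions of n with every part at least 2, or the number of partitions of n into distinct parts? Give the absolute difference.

Partitions of 14 with every part at least 2: 34.
Partitions of 14 into distinct parts: 22.
|34 − 22| = 12.

12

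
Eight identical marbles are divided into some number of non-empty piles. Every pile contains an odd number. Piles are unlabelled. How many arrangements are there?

The partitions of 8 that satisfy the conditions:
7,1
5,3
5,1,1,1
3,3,1,1
3,1,1,1,1,1
1,1,1,1,1,1,1,1
Counting gives 6.

6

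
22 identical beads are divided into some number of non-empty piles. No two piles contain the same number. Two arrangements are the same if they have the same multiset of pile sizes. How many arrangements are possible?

89

Direct enumeration gives 89 partitions.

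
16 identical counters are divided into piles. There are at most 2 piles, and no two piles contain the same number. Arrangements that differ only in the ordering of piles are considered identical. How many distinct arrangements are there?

The partitions of 16 that satisfy the conditions:
16
15 + 1
14 + 2
13 + 3
12 + 4
11 + 5
10 + 6
9 + 7
Counting gives 8.

8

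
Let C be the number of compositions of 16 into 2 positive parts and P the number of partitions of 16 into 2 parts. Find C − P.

7

Ordered (compositions into 2 parts): C(15,1) = 15.
Unordered (partitions into 2 parts): 8.
Difference: 15 − 8 = 7.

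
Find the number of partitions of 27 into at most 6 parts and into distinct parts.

Counting exhaustively, 192 partitions satisfy the conditions.

192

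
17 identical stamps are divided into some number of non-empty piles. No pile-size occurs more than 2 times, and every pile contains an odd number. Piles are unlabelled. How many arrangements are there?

They are:
17
15, 1, 1
13, 3, 1
11, 5, 1
11, 3, 3
9, 7, 1
9, 5, 3
9, 3, 3, 1, 1
7, 7, 3
7, 5, 5
7, 5, 3, 1, 1
5, 5, 3, 3, 1
Counting gives 12.

12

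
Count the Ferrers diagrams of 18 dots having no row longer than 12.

Systematic enumeration (by largest part, then next-largest, …) yields 366.

366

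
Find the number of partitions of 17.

A full systematic count gives 297.

297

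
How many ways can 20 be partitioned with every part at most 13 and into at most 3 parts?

28

There are too many to list fully; the first 12 (by largest part) are:
13+7
13+6+1
13+5+2
13+4+3
12+8
12+7+1
12+6+2
12+5+3
12+4+4
11+9
11+8+1
11+7+2
…and 16 more, for 28 total.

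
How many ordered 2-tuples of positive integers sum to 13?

12

Place 1 bars in the 12 internal gaps of a row of 13 dots: C(12,1) = 12.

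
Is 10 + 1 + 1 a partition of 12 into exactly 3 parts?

The parts sum to 12, and the condition 'there are exactly 3 summands' holds.

Yes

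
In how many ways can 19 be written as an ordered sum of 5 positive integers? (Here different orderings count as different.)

3060

By stars and bars with positive parts, the count is C(18,4) = 3060.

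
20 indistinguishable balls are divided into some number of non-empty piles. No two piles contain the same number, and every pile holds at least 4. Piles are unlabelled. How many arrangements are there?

Enumerating:
20
4+16
5+15
6+14
7+13
8+12
9+11
4+5+11
4+6+10
4+7+9
5+6+9
5+7+8
That's 12 in total.

12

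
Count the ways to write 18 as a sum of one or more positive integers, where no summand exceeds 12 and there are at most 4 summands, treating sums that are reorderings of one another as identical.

68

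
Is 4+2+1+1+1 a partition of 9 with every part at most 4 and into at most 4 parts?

No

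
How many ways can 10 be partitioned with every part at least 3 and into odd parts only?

2

Enumerating:
7 + 3
5 + 5
Counting gives 2.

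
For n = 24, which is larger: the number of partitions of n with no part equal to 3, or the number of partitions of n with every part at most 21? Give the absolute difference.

Partitions of 24 with no part equal to 3: 783.
Partitions of 24 with every part at most 21: 1571.
|783 − 1571| = 788.

788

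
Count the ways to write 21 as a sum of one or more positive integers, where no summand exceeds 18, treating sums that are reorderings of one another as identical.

A full systematic count gives 788.

788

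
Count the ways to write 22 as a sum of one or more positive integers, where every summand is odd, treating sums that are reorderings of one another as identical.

89

Direct enumeration gives 89 partitions.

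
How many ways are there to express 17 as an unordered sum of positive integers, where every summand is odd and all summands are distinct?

5

They are:
17
1,3,13
1,5,11
1,7,9
3,5,9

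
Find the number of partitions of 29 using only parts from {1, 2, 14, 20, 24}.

There are too many to list fully; the first 12 (by largest part) are:
24+2+2+1
24+2+1+1+1
24+1+1+1+1+1
20+2+2+2+2+1
20+2+2+2+1+1+1
20+2+2+1+1+1+1+1
20+2+1+1+1+1+1+1+1
20+1+1+1+1+1+1+1+1+1
14+14+1
14+2+2+2+2+2+2+2+1
14+2+2+2+2+2+2+1+1+1
14+2+2+2+2+2+1+1+1+1+1
…and 20 more, for 32 total.

32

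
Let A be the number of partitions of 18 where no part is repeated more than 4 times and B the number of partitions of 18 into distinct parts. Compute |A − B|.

216

Partitions of 18 where no part is repeated more than 4 times: 262.
Partitions of 18 into distinct parts: 46.
|262 − 46| = 216.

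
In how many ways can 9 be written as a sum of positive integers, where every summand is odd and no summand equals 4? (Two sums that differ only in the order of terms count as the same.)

8

They are:
9
7 + 1 + 1
5 + 3 + 1
5 + 1 + 1 + 1 + 1
3 + 3 + 3
3 + 3 + 1 + 1 + 1
3 + 1 + 1 + 1 + 1 + 1 + 1
1 + 1 + 1 + 1 + 1 + 1 + 1 + 1 + 1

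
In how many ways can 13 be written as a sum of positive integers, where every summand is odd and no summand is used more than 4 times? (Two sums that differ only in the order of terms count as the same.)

They are:
13
11, 1, 1
9, 3, 1
9, 1, 1, 1, 1
7, 5, 1
7, 3, 3
7, 3, 1, 1, 1
5, 5, 3
5, 5, 1, 1, 1
5, 3, 3, 1, 1
3, 3, 3, 3, 1
3, 3, 3, 1, 1, 1, 1
That's 12 in total.

12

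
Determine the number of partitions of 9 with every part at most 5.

Listing the qualifying partitions of 9:
4+5
1+3+5
2+2+5
1+1+2+5
1+1+1+1+5
1+4+4
2+3+4
1+1+3+4
1+2+2+4
1+1+1+2+4
1+1+1+1+1+4
3+3+3
1+2+3+3
1+1+1+3+3
2+2+2+3
1+1+2+2+3
1+1+1+1+2+3
1+1+1+1+1+1+3
1+2+2+2+2
1+1+1+2+2+2
1+1+1+1+1+2+2
1+1+1+1+1+1+1+2
1+1+1+1+1+1+1+1+1
Counting gives 23.

23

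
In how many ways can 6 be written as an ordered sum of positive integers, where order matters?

32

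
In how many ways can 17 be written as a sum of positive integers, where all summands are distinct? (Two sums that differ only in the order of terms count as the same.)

38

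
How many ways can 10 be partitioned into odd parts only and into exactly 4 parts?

Enumerating:
7, 1, 1, 1
5, 3, 1, 1
3, 3, 3, 1
That's 3 in total.

3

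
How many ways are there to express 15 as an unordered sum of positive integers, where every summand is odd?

27

There are too many to list fully; the first 12 (by largest part) are:
15
13, 1, 1
11, 3, 1
11, 1, 1, 1, 1
9, 5, 1
9, 3, 3
9, 3, 1, 1, 1
9, 1, 1, 1, 1, 1, 1
7, 7, 1
7, 5, 3
7, 5, 1, 1, 1
7, 3, 3, 1, 1
…and 15 more, for 27 total.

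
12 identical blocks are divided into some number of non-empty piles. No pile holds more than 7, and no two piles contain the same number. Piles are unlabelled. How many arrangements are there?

8

They are:
5,7
1,4,7
2,3,7
1,5,6
2,4,6
1,2,3,6
3,4,5
1,2,4,5
That's 8 in total.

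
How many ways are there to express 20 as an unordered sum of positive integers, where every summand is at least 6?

8

They are:
20
14, 6
13, 7
12, 8
11, 9
10, 10
8, 6, 6
7, 7, 6
That's 8 in total.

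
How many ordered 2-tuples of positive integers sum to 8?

7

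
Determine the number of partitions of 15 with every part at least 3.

The partitions of 15 that satisfy the conditions:
15
12,3
11,4
10,5
9,6
9,3,3
8,7
8,4,3
7,5,3
7,4,4
6,6,3
6,5,4
6,3,3,3
5,5,5
5,4,3,3
4,4,4,3
3,3,3,3,3
Counting gives 17.

17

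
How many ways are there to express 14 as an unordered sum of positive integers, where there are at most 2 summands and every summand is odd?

4

They are:
1,13
3,11
5,9
7,7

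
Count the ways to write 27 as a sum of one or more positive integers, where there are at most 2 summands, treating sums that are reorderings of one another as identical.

They are:
27
26+1
25+2
24+3
23+4
22+5
21+6
20+7
19+8
18+9
17+10
16+11
15+12
14+13
That's 14 in total.

14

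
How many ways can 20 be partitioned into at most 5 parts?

192

Systematic enumeration (by largest part, then next-largest, …) yields 192.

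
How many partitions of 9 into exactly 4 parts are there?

6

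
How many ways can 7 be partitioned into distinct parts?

5

They are:
7
6,1
5,2
4,3
4,2,1
That's 5 in total.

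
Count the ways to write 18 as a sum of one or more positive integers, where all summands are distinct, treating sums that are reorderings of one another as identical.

46

A partial list (first 12 by largest part):
18
17 + 1
16 + 2
15 + 3
15 + 2 + 1
14 + 4
14 + 3 + 1
13 + 5
13 + 4 + 1
13 + 3 + 2
12 + 6
12 + 5 + 1
…and 34 more, for 46 total.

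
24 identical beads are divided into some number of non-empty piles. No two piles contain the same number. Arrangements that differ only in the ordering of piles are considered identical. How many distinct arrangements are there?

122

Counting exhaustively, 122 partitions satisfy the conditions.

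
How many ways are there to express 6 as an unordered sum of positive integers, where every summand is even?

3

Listing the qualifying partitions of 6:
6
4,2
2,2,2
That's 3 in total.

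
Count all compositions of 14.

Each of the 13 gaps between 14 units is either a break or not: 2^13 = 8192.

8192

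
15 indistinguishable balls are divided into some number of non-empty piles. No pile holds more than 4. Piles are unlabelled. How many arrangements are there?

54

There are too many to list fully; the first 12 (by largest part) are:
3 + 4 + 4 + 4
1 + 2 + 4 + 4 + 4
1 + 1 + 1 + 4 + 4 + 4
1 + 3 + 3 + 4 + 4
2 + 2 + 3 + 4 + 4
1 + 1 + 2 + 3 + 4 + 4
1 + 1 + 1 + 1 + 3 + 4 + 4
1 + 2 + 2 + 2 + 4 + 4
1 + 1 + 1 + 2 + 2 + 4 + 4
1 + 1 + 1 + 1 + 1 + 2 + 4 + 4
1 + 1 + 1 + 1 + 1 + 1 + 1 + 4 + 4
2 + 3 + 3 + 3 + 4
…and 42 more, for 54 total.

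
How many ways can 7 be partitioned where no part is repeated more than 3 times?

The partitions of 7 that satisfy the conditions:
7
6+1
5+2
5+1+1
4+3
4+2+1
4+1+1+1
3+3+1
3+2+2
3+2+1+1
2+2+2+1
2+2+1+1+1
Counting gives 12.

12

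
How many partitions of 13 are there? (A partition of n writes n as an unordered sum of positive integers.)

Enumerating by decreasing first part gives 101 partitions in all.

101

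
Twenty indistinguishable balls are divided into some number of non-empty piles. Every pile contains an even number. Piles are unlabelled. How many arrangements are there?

42

A partial list (first 12 by largest part):
20
18 + 2
16 + 4
16 + 2 + 2
14 + 6
14 + 4 + 2
14 + 2 + 2 + 2
12 + 8
12 + 6 + 2
12 + 4 + 4
12 + 4 + 2 + 2
12 + 2 + 2 + 2 + 2
…and 30 more, for 42 total.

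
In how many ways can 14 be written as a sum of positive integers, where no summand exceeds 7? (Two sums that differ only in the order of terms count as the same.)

105

Direct enumeration gives 105 partitions.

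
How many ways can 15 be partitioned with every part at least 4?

8

Listing the qualifying partitions of 15:
15
11 + 4
10 + 5
9 + 6
8 + 7
7 + 4 + 4
6 + 5 + 4
5 + 5 + 5
That's 8 in total.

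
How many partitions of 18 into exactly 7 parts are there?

There are too many to list fully; the first 12 (by largest part) are:
12+1+1+1+1+1+1
11+2+1+1+1+1+1
10+3+1+1+1+1+1
10+2+2+1+1+1+1
9+4+1+1+1+1+1
9+3+2+1+1+1+1
9+2+2+2+1+1+1
8+5+1+1+1+1+1
8+4+2+1+1+1+1
8+3+3+1+1+1+1
8+3+2+2+1+1+1
8+2+2+2+2+1+1
…and 37 more, for 49 total.

49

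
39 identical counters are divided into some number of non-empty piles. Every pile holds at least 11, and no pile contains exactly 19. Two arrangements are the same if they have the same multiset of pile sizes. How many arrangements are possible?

The partitions of 39 that satisfy the conditions:
39
11 + 28
12 + 27
13 + 26
14 + 25
15 + 24
16 + 23
17 + 22
18 + 21
11 + 11 + 17
11 + 12 + 16
11 + 13 + 15
12 + 12 + 15
11 + 14 + 14
12 + 13 + 14
13 + 13 + 13
Counting gives 16.

16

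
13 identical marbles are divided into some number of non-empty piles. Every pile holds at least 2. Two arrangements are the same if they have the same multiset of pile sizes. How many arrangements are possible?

They are:
13
11 + 2
10 + 3
9 + 4
9 + 2 + 2
8 + 5
8 + 3 + 2
7 + 6
7 + 4 + 2
7 + 3 + 3
7 + 2 + 2 + 2
6 + 5 + 2
6 + 4 + 3
6 + 3 + 2 + 2
5 + 5 + 3
5 + 4 + 4
5 + 4 + 2 + 2
5 + 3 + 3 + 2
5 + 2 + 2 + 2 + 2
4 + 4 + 3 + 2
4 + 3 + 3 + 3
4 + 3 + 2 + 2 + 2
3 + 3 + 3 + 2 + 2
3 + 2 + 2 + 2 + 2 + 2

24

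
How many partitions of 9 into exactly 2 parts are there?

Listing the qualifying partitions of 9:
8, 1
7, 2
6, 3
5, 4
Counting gives 4.

4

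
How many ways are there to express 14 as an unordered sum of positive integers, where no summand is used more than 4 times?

100

Direct enumeration gives 100 partitions.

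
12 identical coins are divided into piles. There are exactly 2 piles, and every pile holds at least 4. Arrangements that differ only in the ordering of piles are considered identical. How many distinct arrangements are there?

3

Enumerating:
8,4
7,5
6,6
Counting gives 3.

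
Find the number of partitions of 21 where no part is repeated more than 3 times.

395

Counting exhaustively, 395 partitions satisfy the conditions.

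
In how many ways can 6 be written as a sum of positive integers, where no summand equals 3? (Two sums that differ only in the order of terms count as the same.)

8

Listing the qualifying partitions of 6:
6
5,1
4,2
4,1,1
2,2,2
2,2,1,1
2,1,1,1,1
1,1,1,1,1,1
That's 8 in total.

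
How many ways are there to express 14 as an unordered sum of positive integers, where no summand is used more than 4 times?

Counting exhaustively, 100 partitions satisfy the conditions.

100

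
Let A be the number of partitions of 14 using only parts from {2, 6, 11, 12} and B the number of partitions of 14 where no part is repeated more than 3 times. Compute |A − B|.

Partitions of 14 using only parts from {2, 6, 11, 12}: 4.
Partitions of 14 where no part is repeated more than 3 times: 82.
|4 − 82| = 78.

78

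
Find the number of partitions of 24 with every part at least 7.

They are:
24
7,17
8,16
9,15
10,14
11,13
12,12
7,7,10
7,8,9
8,8,8
Counting gives 10.

10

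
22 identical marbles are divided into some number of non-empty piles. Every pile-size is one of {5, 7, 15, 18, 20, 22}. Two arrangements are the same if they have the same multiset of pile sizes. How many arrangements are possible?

3

Enumerating:
22
15+7
7+5+5+5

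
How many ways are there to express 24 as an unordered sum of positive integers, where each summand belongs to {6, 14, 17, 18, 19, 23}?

2

Listing the qualifying partitions of 24:
18+6
6+6+6+6
That's 2 in total.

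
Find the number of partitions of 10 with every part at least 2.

Enumerating:
10
8 + 2
7 + 3
6 + 4
6 + 2 + 2
5 + 5
5 + 3 + 2
4 + 4 + 2
4 + 3 + 3
4 + 2 + 2 + 2
3 + 3 + 2 + 2
2 + 2 + 2 + 2 + 2
That's 12 in total.

12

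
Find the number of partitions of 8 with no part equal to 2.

Listing the qualifying partitions of 8:
8
7 + 1
6 + 1 + 1
5 + 3
5 + 1 + 1 + 1
4 + 4
4 + 3 + 1
4 + 1 + 1 + 1 + 1
3 + 3 + 1 + 1
3 + 1 + 1 + 1 + 1 + 1
1 + 1 + 1 + 1 + 1 + 1 + 1 + 1

11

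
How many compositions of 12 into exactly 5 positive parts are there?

330

A composition of 12 into 5 positive parts is chosen by placing 4 dividers among the 11 gaps between 12 units: C(11,4) = 330.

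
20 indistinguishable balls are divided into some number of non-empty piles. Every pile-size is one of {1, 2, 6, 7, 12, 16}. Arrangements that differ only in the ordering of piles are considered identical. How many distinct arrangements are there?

54

A partial list (first 12 by largest part):
2,2,16
1,1,2,16
1,1,1,1,16
1,7,12
2,6,12
1,1,6,12
2,2,2,2,12
1,1,2,2,2,12
1,1,1,1,2,2,12
1,1,1,1,1,1,2,12
1,1,1,1,1,1,1,1,12
6,7,7
…and 42 more, for 54 total.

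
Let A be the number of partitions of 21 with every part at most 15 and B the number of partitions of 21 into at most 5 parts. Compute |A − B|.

552

Partitions of 21 with every part at most 15: 773.
Partitions of 21 into at most 5 parts: 221.
|773 − 221| = 552.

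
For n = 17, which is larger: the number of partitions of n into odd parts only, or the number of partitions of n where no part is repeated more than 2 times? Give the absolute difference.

70

Partitions of 17 into odd parts only: 38.
Partitions of 17 where no part is repeated more than 2 times: 108.
|38 − 108| = 70.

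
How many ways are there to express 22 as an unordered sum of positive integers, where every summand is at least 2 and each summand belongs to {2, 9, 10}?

4

The partitions of 22 that satisfy the conditions:
10,10,2
10,2,2,2,2,2,2
9,9,2,2
2,2,2,2,2,2,2,2,2,2,2
That's 4 in total.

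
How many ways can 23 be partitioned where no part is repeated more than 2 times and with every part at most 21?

Enumerating by decreasing first part gives 353 partitions in all.

353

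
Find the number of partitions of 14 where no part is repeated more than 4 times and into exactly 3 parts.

Enumerating:
12, 1, 1
11, 2, 1
10, 3, 1
10, 2, 2
9, 4, 1
9, 3, 2
8, 5, 1
8, 4, 2
8, 3, 3
7, 6, 1
7, 5, 2
7, 4, 3
6, 6, 2
6, 5, 3
6, 4, 4
5, 5, 4
Counting gives 16.

16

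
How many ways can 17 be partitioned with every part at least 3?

25

They are:
17
14,3
13,4
12,5
11,6
11,3,3
10,7
10,4,3
9,8
9,5,3
9,4,4
8,6,3
8,5,4
8,3,3,3
7,7,3
7,6,4
7,5,5
7,4,3,3
6,6,5
6,5,3,3
6,4,4,3
5,5,4,3
5,4,4,4
5,3,3,3,3
4,4,3,3,3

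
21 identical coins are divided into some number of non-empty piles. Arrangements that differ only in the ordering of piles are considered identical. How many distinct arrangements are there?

792

Counting exhaustively, 792 partitions satisfy the conditions.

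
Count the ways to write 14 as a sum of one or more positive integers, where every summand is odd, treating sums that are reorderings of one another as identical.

The partitions of 14 that satisfy the conditions:
13 + 1
11 + 3
11 + 1 + 1 + 1
9 + 5
9 + 3 + 1 + 1
9 + 1 + 1 + 1 + 1 + 1
7 + 7
7 + 5 + 1 + 1
7 + 3 + 3 + 1
7 + 3 + 1 + 1 + 1 + 1
7 + 1 + 1 + 1 + 1 + 1 + 1 + 1
5 + 5 + 3 + 1
5 + 5 + 1 + 1 + 1 + 1
5 + 3 + 3 + 3
5 + 3 + 3 + 1 + 1 + 1
5 + 3 + 1 + 1 + 1 + 1 + 1 + 1
5 + 1 + 1 + 1 + 1 + 1 + 1 + 1 + 1 + 1
3 + 3 + 3 + 3 + 1 + 1
3 + 3 + 3 + 1 + 1 + 1 + 1 + 1
3 + 3 + 1 + 1 + 1 + 1 + 1 + 1 + 1 + 1
3 + 1 + 1 + 1 + 1 + 1 + 1 + 1 + 1 + 1 + 1 + 1
1 + 1 + 1 + 1 + 1 + 1 + 1 + 1 + 1 + 1 + 1 + 1 + 1 + 1
Counting gives 22.

22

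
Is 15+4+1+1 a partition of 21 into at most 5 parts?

Yes

The parts sum to 21, and the condition 'there are at most 5 summands' holds.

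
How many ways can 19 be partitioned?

490

Systematic enumeration (by largest part, then next-largest, …) yields 490.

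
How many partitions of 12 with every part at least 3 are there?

9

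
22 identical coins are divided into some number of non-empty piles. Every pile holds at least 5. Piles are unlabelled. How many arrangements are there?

18

Enumerating:
22
17 + 5
16 + 6
15 + 7
14 + 8
13 + 9
12 + 10
12 + 5 + 5
11 + 11
11 + 6 + 5
10 + 7 + 5
10 + 6 + 6
9 + 8 + 5
9 + 7 + 6
8 + 8 + 6
8 + 7 + 7
7 + 5 + 5 + 5
6 + 6 + 5 + 5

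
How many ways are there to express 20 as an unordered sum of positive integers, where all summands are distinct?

64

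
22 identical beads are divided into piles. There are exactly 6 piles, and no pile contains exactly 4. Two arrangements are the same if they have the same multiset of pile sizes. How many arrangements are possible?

79

There are 79 such partitions.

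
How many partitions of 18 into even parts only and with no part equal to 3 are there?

There are too many to list fully; the first 12 (by largest part) are:
18
16+2
14+4
14+2+2
12+6
12+4+2
12+2+2+2
10+8
10+6+2
10+4+4
10+4+2+2
10+2+2+2+2
…and 18 more, for 30 total.

30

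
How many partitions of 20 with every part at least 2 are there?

There are 137 such partitions.

137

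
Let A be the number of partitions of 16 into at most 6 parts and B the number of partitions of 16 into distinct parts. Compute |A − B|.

104

Partitions of 16 into at most 6 parts: 136.
Partitions of 16 into distinct parts: 32.
|136 − 32| = 104.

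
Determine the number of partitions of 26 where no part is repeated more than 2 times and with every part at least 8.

9

Enumerating:
26
18 + 8
17 + 9
16 + 10
15 + 11
14 + 12
13 + 13
10 + 8 + 8
9 + 9 + 8
That's 9 in total.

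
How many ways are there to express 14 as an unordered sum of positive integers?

135

There are 135 such partitions.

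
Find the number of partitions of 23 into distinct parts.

Counting exhaustively, 104 partitions satisfy the conditions.

104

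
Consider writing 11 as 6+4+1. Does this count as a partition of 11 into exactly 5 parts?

The parts sum to 11, and the condition 'there are exactly 5 summands' is violated.

No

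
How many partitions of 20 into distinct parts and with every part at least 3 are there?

20

Listing the qualifying partitions of 20:
20
3 + 17
4 + 16
5 + 15
6 + 14
7 + 13
3 + 4 + 13
8 + 12
3 + 5 + 12
9 + 11
3 + 6 + 11
4 + 5 + 11
3 + 7 + 10
4 + 6 + 10
3 + 8 + 9
4 + 7 + 9
5 + 6 + 9
5 + 7 + 8
3 + 4 + 5 + 8
3 + 4 + 6 + 7
Counting gives 20.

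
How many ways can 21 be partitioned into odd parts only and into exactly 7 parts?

Listing the qualifying partitions of 21:
15 + 1 + 1 + 1 + 1 + 1 + 1
13 + 3 + 1 + 1 + 1 + 1 + 1
11 + 5 + 1 + 1 + 1 + 1 + 1
11 + 3 + 3 + 1 + 1 + 1 + 1
9 + 7 + 1 + 1 + 1 + 1 + 1
9 + 5 + 3 + 1 + 1 + 1 + 1
9 + 3 + 3 + 3 + 1 + 1 + 1
7 + 7 + 3 + 1 + 1 + 1 + 1
7 + 5 + 5 + 1 + 1 + 1 + 1
7 + 5 + 3 + 3 + 1 + 1 + 1
7 + 3 + 3 + 3 + 3 + 1 + 1
5 + 5 + 5 + 3 + 1 + 1 + 1
5 + 5 + 3 + 3 + 3 + 1 + 1
5 + 3 + 3 + 3 + 3 + 3 + 1
3 + 3 + 3 + 3 + 3 + 3 + 3
That's 15 in total.

15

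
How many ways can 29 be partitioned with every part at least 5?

58

There are too many to list fully; the first 12 (by largest part) are:
29
24,5
23,6
22,7
21,8
20,9
19,10
19,5,5
18,11
18,6,5
17,12
17,7,5
…and 46 more, for 58 total.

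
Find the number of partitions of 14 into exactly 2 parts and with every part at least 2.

6

The partitions of 14 that satisfy the conditions:
12, 2
11, 3
10, 4
9, 5
8, 6
7, 7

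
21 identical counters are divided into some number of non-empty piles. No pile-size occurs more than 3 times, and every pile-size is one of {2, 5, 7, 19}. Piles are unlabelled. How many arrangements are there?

5

They are:
19, 2
7, 7, 7
7, 7, 5, 2
7, 5, 5, 2, 2
5, 5, 5, 2, 2, 2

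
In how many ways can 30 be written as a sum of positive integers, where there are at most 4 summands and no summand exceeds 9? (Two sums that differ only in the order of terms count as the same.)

9

The partitions of 30 that satisfy the conditions:
9, 9, 9, 3
9, 9, 8, 4
9, 9, 7, 5
9, 9, 6, 6
9, 8, 8, 5
9, 8, 7, 6
9, 7, 7, 7
8, 8, 8, 6
8, 8, 7, 7
Counting gives 9.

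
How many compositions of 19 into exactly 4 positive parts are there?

816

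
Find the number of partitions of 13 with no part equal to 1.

24

The partitions of 13 that satisfy the conditions:
13
2+11
3+10
4+9
2+2+9
5+8
2+3+8
6+7
2+4+7
3+3+7
2+2+2+7
2+5+6
3+4+6
2+2+3+6
3+5+5
4+4+5
2+2+4+5
2+3+3+5
2+2+2+2+5
2+3+4+4
3+3+3+4
2+2+2+3+4
2+2+3+3+3
2+2+2+2+2+3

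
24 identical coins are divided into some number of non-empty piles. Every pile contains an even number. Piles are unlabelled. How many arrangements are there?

77

Counting exhaustively, 77 partitions satisfy the conditions.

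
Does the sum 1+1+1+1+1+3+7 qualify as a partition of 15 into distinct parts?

The parts sum to 15, and the condition 'all summands are distinct' is violated.

No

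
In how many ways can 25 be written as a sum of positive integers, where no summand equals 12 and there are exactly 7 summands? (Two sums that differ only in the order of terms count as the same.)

234

Counting exhaustively, 234 partitions satisfy the conditions.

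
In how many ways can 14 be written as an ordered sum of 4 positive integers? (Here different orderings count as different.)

By stars and bars with positive parts, the count is C(13,3) = 286.

286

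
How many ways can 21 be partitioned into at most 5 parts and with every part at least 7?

6

The partitions of 21 that satisfy the conditions:
21
14 + 7
13 + 8
12 + 9
11 + 10
7 + 7 + 7
That's 6 in total.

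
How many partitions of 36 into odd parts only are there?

There are 668 such partitions.

668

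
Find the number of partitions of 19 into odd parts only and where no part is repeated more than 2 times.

16

Enumerating:
19
17, 1, 1
15, 3, 1
13, 5, 1
13, 3, 3
11, 7, 1
11, 5, 3
11, 3, 3, 1, 1
9, 9, 1
9, 7, 3
9, 5, 5
9, 5, 3, 1, 1
7, 7, 5
7, 7, 3, 1, 1
7, 5, 5, 1, 1
7, 5, 3, 3, 1
That's 16 in total.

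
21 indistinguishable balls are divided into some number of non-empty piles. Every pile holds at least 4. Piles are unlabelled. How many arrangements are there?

27

There are too many to list fully; the first 12 (by largest part) are:
21
4, 17
5, 16
6, 15
7, 14
8, 13
4, 4, 13
9, 12
4, 5, 12
10, 11
4, 6, 11
5, 5, 11
…and 15 more, for 27 total.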